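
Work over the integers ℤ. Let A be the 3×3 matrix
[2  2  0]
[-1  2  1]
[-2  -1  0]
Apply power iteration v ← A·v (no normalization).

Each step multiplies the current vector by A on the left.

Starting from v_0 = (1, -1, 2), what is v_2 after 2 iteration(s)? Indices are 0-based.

v_0 = (1, -1, 2).
v_1 = A·v_0 = (0, -1, -1).
v_2 = A·v_1 = (-2, -3, 1).

v_2 = (-2, -3, 1)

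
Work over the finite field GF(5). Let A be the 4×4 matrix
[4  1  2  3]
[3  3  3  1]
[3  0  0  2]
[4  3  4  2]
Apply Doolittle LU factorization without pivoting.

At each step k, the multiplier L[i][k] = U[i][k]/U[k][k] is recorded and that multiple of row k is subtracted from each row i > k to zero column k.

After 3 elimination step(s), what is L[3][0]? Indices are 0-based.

L[3][0] = 1

k=0: U[0][0]=4
  eliminate (1,0): mult=2, new row 1: (0, 1, 4, 0); set L[1][0]=2
  eliminate (2,0): mult=2, new row 2: (0, 3, 1, 1); set L[2][0]=2
  eliminate (3,0): mult=1, new row 3: (0, 2, 2, 4); set L[3][0]=1
k=1: U[1][1]=1
  eliminate (2,1): mult=3, new row 2: (0, 0, 4, 1); set L[2][1]=3
  eliminate (3,1): mult=2, new row 3: (0, 0, 4, 4); set L[3][1]=2
k=2: U[2][2]=4
  eliminate (3,2): mult=1, new row 3: (0, 0, 0, 3); set L[3][2]=1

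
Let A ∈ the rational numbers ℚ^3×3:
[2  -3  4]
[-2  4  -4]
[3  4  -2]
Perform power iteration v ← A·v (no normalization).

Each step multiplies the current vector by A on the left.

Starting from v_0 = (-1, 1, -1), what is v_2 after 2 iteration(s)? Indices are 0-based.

v_2 = (-36, 46, 7)

v_0 = (-1, 1, -1).
v_1 = A·v_0 = (-9, 10, 3).
v_2 = A·v_1 = (-36, 46, 7).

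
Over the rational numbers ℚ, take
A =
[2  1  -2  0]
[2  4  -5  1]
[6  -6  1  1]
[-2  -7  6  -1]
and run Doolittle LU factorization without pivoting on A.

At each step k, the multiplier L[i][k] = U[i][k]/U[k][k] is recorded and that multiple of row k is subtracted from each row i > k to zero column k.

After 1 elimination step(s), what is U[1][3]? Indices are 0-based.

Step 1: pivot at (0,0) is 2.
  row1 ← row1 − (1)·row0  ⇒  L[1][0]=1, U row1=(0, 3, -3, 1)
  row2 ← row2 − (3)·row0  ⇒  L[2][0]=3, U row2=(0, -9, 7, 1)
  row3 ← row3 − (-1)·row0  ⇒  L[3][0]=-1, U row3=(0, -6, 4, -1)

U[1][3] = 1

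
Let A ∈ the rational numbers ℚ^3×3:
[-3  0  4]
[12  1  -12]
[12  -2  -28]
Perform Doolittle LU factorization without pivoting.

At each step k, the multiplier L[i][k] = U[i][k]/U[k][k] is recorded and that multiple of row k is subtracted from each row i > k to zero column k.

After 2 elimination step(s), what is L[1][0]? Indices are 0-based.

[col 0] pivot -3
  R1 -= -4*R0 → (0, 1, 4)  (L[1][0] := -4)
  R2 -= -4*R0 → (0, -2, -12)  (L[2][0] := -4)
[col 1] pivot 1
  R2 -= -2*R1 → (0, 0, -4)  (L[2][1] := -2)

L[1][0] = -4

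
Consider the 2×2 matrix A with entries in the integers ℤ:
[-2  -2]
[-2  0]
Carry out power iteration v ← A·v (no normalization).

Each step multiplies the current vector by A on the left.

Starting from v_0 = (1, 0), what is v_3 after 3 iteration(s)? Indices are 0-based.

v_3 = (-24, -16)

v_0 = (1, 0).
v_1 = A·v_0 = (-2, -2).
v_2 = A·v_1 = (8, 4).
v_3 = A·v_2 = (-24, -16).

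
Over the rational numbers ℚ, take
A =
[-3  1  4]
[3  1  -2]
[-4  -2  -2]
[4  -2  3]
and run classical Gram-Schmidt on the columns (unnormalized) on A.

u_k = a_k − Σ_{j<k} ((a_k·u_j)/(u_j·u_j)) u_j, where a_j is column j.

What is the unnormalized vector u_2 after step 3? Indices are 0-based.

Step 1: u_0 = a_0 = (-3, 3, -4, 4).
Step 2: u_1 = a_1 − (0)·u_0 = (1, 1, -2, -2).
Step 3: u_2 = a_2 − (1/25)·u_0 − (0)·u_1 = (103/25, -53/25, -46/25, 71/25).

u_2 = (103/25, -53/25, -46/25, 71/25)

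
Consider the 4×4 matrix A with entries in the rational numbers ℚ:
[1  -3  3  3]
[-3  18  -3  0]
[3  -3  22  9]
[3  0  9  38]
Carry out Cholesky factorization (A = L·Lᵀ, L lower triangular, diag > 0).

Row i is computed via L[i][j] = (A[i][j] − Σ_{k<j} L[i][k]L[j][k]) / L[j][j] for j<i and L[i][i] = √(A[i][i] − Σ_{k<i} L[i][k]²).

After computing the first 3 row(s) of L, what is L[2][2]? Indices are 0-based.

Step 1: L[0][0] = √(1) = 1.
  L[1][0] = (-3) / L[0][0] = -3.
Step 2: L[1][1] = √(9) = 3.
  L[2][0] = (3) / L[0][0] = 3.
  L[2][1] = (6) / L[1][1] = 2.
Step 3: L[2][2] = √(9) = 3.

L[2][2] = 3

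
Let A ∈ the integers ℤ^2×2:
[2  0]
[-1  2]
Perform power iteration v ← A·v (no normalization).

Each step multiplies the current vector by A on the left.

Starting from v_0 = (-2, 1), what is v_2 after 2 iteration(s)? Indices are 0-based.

v_0 = (-2, 1).
v_1 = A·v_0 = (-4, 4).
v_2 = A·v_1 = (-8, 12).

v_2 = (-8, 12)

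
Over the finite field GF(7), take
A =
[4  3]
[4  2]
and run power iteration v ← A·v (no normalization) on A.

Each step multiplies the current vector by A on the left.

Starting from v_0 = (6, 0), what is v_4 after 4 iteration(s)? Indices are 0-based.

v_4 = (2, 1)

v_0 = (6, 0).
v_1 = A·v_0 = (3, 3).
v_2 = A·v_1 = (0, 4).
v_3 = A·v_2 = (5, 1).
v_4 = A·v_3 = (2, 1).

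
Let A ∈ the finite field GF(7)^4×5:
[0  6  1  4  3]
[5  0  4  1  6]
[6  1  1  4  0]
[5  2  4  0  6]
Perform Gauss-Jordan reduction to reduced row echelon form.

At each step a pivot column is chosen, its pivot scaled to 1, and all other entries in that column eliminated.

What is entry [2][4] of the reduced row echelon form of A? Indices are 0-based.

M[2][4] = 3

step 1: exchange rows 0,1
step 1: normalize row 0 (÷5) = (1, 0, 5, 3, 4)
  row 2: subtract 6×row0 = (0, 1, 6, 0, 4)
  row 3: subtract 5×row0 = (0, 2, 0, 6, 0)
step 2: normalize row 1 (÷6) = (0, 1, 6, 3, 4)
  row 2: subtract 1×row1 = (0, 0, 0, 4, 0)
  row 3: subtract 2×row1 = (0, 0, 2, 0, 6)
step 3: exchange rows 2,3
step 3: normalize row 2 (÷2) = (0, 0, 1, 0, 3)
  row 0: subtract 5×row2 = (1, 0, 0, 3, 3)
  row 1: subtract 6×row2 = (0, 1, 0, 3, 0)
step 4: normalize row 3 (÷4) = (0, 0, 0, 1, 0)
  row 0: subtract 3×row3 = (1, 0, 0, 0, 3)
  row 1: subtract 3×row3 = (0, 1, 0, 0, 0)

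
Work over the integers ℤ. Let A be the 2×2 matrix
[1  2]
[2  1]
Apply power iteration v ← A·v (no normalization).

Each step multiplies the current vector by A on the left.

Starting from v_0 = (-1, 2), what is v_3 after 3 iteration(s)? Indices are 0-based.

v_0 = (-1, 2).
v_1 = A·v_0 = (3, 0).
v_2 = A·v_1 = (3, 6).
v_3 = A·v_2 = (15, 12).

v_3 = (15, 12)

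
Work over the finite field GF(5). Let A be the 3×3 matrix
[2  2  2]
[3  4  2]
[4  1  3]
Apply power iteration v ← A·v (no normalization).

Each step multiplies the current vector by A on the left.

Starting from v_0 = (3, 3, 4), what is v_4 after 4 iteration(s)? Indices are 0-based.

v_4 = (1, 2, 1)

v_0 = (3, 3, 4).
v_1 = A·v_0 = (0, 4, 2).
v_2 = A·v_1 = (2, 0, 0).
v_3 = A·v_2 = (4, 1, 3).
v_4 = A·v_3 = (1, 2, 1).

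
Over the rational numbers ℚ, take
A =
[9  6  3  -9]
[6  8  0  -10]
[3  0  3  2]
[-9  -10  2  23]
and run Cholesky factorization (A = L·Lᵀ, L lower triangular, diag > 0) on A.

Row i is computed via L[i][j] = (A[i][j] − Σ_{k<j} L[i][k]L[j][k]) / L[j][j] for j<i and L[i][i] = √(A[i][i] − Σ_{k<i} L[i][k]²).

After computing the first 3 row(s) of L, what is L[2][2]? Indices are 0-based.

Step 1: L[0][0] = √(9) = 3.
  L[1][0] = (6) / L[0][0] = 2.
Step 2: L[1][1] = √(4) = 2.
  L[2][0] = (3) / L[0][0] = 1.
  L[2][1] = (-2) / L[1][1] = -1.
Step 3: L[2][2] = √(1) = 1.

L[2][2] = 1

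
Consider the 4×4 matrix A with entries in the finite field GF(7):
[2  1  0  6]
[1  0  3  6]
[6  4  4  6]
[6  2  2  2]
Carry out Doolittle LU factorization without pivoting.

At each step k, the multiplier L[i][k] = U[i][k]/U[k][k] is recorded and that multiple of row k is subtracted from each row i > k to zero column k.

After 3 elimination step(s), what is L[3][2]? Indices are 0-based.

[col 0] pivot 2
  R1 -= 4*R0 → (0, 3, 3, 3)  (L[1][0] := 4)
  R2 -= 3*R0 → (0, 1, 4, 2)  (L[2][0] := 3)
  R3 -= 3*R0 → (0, 6, 2, 5)  (L[3][0] := 3)
[col 1] pivot 3
  R2 -= 5*R1 → (0, 0, 3, 1)  (L[2][1] := 5)
  R3 -= 2*R1 → (0, 0, 3, 6)  (L[3][1] := 2)
[col 2] pivot 3
  R3 -= 1*R2 → (0, 0, 0, 5)  (L[3][2] := 1)

L[3][2] = 1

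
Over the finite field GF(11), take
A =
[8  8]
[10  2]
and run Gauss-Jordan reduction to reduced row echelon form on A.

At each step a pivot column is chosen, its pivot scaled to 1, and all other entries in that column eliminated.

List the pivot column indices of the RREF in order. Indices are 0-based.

step 1: normalize row 0 (÷8) = (1, 1)
  row 1: subtract 10×row0 = (0, 3)
step 2: normalize row 1 (÷3) = (0, 1)
  row 0: subtract 1×row1 = (1, 0)

pivot columns: 0, 1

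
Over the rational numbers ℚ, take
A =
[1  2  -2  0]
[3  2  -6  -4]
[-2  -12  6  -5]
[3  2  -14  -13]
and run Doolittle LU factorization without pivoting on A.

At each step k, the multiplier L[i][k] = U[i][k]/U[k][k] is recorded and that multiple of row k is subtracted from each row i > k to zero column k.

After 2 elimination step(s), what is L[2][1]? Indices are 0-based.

L[2][1] = 2

k=0: U[0][0]=1
  eliminate (1,0): mult=3, new row 1: (0, -4, 0, -4); set L[1][0]=3
  eliminate (2,0): mult=-2, new row 2: (0, -8, 2, -5); set L[2][0]=-2
  eliminate (3,0): mult=3, new row 3: (0, -4, -8, -13); set L[3][0]=3
k=1: U[1][1]=-4
  eliminate (2,1): mult=2, new row 2: (0, 0, 2, 3); set L[2][1]=2
  eliminate (3,1): mult=1, new row 3: (0, 0, -8, -9); set L[3][1]=1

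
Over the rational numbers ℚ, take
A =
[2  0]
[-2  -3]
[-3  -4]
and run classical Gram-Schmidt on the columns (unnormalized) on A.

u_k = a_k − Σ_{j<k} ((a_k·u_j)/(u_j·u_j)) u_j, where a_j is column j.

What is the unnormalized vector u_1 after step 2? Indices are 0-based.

u_1 = (-36/17, -15/17, -14/17)

Step 1: u_0 = a_0 = (2, -2, -3).
Step 2: u_1 = a_1 − (18/17)·u_0 = (-36/17, -15/17, -14/17).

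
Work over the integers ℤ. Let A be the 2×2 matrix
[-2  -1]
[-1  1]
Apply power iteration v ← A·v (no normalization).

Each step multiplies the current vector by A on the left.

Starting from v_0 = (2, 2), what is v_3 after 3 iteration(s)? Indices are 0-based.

v_0 = (2, 2).
v_1 = A·v_0 = (-6, 0).
v_2 = A·v_1 = (12, 6).
v_3 = A·v_2 = (-30, -6).

v_3 = (-30, -6)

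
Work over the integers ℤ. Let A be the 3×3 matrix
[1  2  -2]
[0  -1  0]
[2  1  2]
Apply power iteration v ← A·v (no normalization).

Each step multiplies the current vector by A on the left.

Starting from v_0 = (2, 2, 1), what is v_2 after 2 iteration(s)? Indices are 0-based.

v_2 = (-16, 2, 22)

v_0 = (2, 2, 1).
v_1 = A·v_0 = (4, -2, 8).
v_2 = A·v_1 = (-16, 2, 22).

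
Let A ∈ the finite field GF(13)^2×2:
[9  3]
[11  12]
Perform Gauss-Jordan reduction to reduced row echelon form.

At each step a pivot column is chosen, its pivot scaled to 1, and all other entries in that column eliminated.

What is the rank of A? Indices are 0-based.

rank = 2

pivot(0,0)=9: scale R0 → (1, 9)
  clear (1,0): R1 −= (11)R0 → (0, 4)
pivot(1,1)=4: scale R1 → (0, 1)
  clear (0,1): R0 −= (9)R1 → (1, 0)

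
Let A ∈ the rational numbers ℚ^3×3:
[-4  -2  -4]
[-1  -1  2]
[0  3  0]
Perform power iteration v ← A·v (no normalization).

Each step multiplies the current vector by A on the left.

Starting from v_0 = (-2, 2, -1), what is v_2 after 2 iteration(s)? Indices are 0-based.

v_0 = (-2, 2, -1).
v_1 = A·v_0 = (8, -2, 6).
v_2 = A·v_1 = (-52, 6, -6).

v_2 = (-52, 6, -6)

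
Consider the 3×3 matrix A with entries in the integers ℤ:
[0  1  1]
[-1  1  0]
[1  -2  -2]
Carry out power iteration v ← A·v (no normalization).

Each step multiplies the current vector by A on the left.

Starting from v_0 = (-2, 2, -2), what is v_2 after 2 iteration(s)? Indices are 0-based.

v_0 = (-2, 2, -2).
v_1 = A·v_0 = (0, 4, -2).
v_2 = A·v_1 = (2, 4, -4).

v_2 = (2, 4, -4)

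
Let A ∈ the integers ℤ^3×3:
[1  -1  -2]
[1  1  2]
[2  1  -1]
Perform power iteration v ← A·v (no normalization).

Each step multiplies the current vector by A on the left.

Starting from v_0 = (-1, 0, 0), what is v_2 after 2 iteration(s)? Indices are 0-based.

v_2 = (4, -6, -1)

v_0 = (-1, 0, 0).
v_1 = A·v_0 = (-1, -1, -2).
v_2 = A·v_1 = (4, -6, -1).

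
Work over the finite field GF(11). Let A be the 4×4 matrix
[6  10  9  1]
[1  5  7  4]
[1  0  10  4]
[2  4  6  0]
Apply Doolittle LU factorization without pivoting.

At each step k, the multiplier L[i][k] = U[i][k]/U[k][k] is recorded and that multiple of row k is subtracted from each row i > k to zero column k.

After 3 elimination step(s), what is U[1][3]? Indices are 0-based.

U[1][3] = 2

Step 1: pivot at (0,0) is 6.
  row1 ← row1 − (2)·row0  ⇒  L[1][0]=2, U row1=(0, 7, 0, 2)
  row2 ← row2 − (2)·row0  ⇒  L[2][0]=2, U row2=(0, 2, 3, 2)
  row3 ← row3 − (4)·row0  ⇒  L[3][0]=4, U row3=(0, 8, 3, 7)
Step 2: pivot at (1,1) is 7.
  row2 ← row2 − (5)·row1  ⇒  L[2][1]=5, U row2=(0, 0, 3, 3)
  row3 ← row3 − (9)·row1  ⇒  L[3][1]=9, U row3=(0, 0, 3, 0)
Step 3: pivot at (2,2) is 3.
  row3 ← row3 − (1)·row2  ⇒  L[3][2]=1, U row3=(0, 0, 0, 8)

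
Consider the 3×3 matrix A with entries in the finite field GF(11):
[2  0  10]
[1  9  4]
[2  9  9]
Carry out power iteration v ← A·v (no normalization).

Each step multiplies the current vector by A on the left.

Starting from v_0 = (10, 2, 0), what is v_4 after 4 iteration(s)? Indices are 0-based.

v_0 = (10, 2, 0).
v_1 = A·v_0 = (9, 6, 5).
v_2 = A·v_1 = (2, 6, 7).
v_3 = A·v_2 = (8, 7, 0).
v_4 = A·v_3 = (5, 5, 2).

v_4 = (5, 5, 2)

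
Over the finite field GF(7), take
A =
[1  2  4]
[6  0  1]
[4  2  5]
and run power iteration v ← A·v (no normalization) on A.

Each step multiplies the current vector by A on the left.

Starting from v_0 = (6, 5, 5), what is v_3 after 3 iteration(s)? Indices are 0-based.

v_0 = (6, 5, 5).
v_1 = A·v_0 = (1, 6, 3).
v_2 = A·v_1 = (4, 2, 3).
v_3 = A·v_2 = (6, 6, 0).

v_3 = (6, 6, 0)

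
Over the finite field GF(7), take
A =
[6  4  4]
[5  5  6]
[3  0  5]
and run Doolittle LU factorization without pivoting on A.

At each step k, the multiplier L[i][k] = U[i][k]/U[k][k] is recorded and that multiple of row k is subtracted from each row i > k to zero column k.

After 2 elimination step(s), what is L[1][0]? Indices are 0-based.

L[1][0] = 2

k=0: U[0][0]=6
  eliminate (1,0): mult=2, new row 1: (0, 4, 5); set L[1][0]=2
  eliminate (2,0): mult=4, new row 2: (0, 5, 3); set L[2][0]=4
k=1: U[1][1]=4
  eliminate (2,1): mult=3, new row 2: (0, 0, 2); set L[2][1]=3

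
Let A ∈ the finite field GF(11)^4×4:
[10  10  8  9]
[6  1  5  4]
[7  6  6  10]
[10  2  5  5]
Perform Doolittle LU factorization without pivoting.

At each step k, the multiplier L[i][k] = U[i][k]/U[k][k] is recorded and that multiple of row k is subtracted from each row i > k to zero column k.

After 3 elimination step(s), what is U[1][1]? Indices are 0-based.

Step 1: pivot at (0,0) is 10.
  row1 ← row1 − (5)·row0  ⇒  L[1][0]=5, U row1=(0, 6, 9, 3)
  row2 ← row2 − (4)·row0  ⇒  L[2][0]=4, U row2=(0, 10, 7, 7)
  row3 ← row3 − (1)·row0  ⇒  L[3][0]=1, U row3=(0, 3, 8, 7)
Step 2: pivot at (1,1) is 6.
  row2 ← row2 − (9)·row1  ⇒  L[2][1]=9, U row2=(0, 0, 3, 2)
  row3 ← row3 − (6)·row1  ⇒  L[3][1]=6, U row3=(0, 0, 9, 0)
Step 3: pivot at (2,2) is 3.
  row3 ← row3 − (3)·row2  ⇒  L[3][2]=3, U row3=(0, 0, 0, 5)

U[1][1] = 6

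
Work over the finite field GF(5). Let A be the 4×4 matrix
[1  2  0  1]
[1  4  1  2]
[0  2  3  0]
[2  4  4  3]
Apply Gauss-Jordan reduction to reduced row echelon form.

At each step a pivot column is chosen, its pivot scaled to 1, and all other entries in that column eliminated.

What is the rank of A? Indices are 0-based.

rank = 4

pivot(0,0)=1: scale R0 → (1, 2, 0, 1)
  clear (1,0): R1 −= (1)R0 → (0, 2, 1, 1)
  clear (3,0): R3 −= (2)R0 → (0, 0, 4, 1)
pivot(1,1)=2: scale R1 → (0, 1, 3, 3)
  clear (0,1): R0 −= (2)R1 → (1, 0, 4, 0)
  clear (2,1): R2 −= (2)R1 → (0, 0, 2, 4)
pivot(2,2)=2: scale R2 → (0, 0, 1, 2)
  clear (0,2): R0 −= (4)R2 → (1, 0, 0, 2)
  clear (1,2): R1 −= (3)R2 → (0, 1, 0, 2)
  clear (3,2): R3 −= (4)R2 → (0, 0, 0, 3)
pivot(3,3)=3: scale R3 → (0, 0, 0, 1)
  clear (0,3): R0 −= (2)R3 → (1, 0, 0, 0)
  clear (1,3): R1 −= (2)R3 → (0, 1, 0, 0)
  clear (2,3): R2 −= (2)R3 → (0, 0, 1, 0)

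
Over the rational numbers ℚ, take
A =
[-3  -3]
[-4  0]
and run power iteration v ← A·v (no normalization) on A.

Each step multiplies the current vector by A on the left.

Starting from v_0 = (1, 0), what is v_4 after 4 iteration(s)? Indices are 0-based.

v_0 = (1, 0).
v_1 = A·v_0 = (-3, -4).
v_2 = A·v_1 = (21, 12).
v_3 = A·v_2 = (-99, -84).
v_4 = A·v_3 = (549, 396).

v_4 = (549, 396)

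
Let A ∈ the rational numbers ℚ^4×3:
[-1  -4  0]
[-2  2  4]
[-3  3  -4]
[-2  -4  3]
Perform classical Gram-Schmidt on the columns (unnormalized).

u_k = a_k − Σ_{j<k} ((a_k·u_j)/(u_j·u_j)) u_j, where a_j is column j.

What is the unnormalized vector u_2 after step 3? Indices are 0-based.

Step 1: u_0 = a_0 = (-1, -2, -3, -2).
Step 2: u_1 = a_1 − (-1/18)·u_0 = (-73/18, 17/9, 17/6, -37/9).
Step 3: u_2 = a_2 − (-1/9)·u_0 − (-290/809)·u_1 = (-1266/809, 3604/809, -2684/809, 1055/809).

u_2 = (-1266/809, 3604/809, -2684/809, 1055/809)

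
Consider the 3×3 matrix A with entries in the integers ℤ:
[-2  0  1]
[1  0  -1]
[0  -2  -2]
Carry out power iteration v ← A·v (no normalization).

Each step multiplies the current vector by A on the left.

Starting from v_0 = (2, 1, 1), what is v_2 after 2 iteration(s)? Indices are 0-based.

v_2 = (2, 1, 6)

v_0 = (2, 1, 1).
v_1 = A·v_0 = (-3, 1, -4).
v_2 = A·v_1 = (2, 1, 6).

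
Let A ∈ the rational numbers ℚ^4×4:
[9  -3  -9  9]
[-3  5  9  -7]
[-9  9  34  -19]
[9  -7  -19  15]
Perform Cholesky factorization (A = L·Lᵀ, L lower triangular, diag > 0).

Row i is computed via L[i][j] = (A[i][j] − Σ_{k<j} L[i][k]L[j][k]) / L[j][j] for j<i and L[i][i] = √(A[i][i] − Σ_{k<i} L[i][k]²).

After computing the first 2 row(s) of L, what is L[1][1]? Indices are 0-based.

L[1][1] = 2

Step 1: L[0][0] = √(9) = 3.
  L[1][0] = (-3) / L[0][0] = -1.
Step 2: L[1][1] = √(4) = 2.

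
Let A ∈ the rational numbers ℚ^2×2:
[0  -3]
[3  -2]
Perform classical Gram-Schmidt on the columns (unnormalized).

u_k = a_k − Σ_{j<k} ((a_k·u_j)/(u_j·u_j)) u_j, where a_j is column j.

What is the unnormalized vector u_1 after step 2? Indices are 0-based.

u_1 = (-3, 0)

Step 1: u_0 = a_0 = (0, 3).
Step 2: u_1 = a_1 − (-2/3)·u_0 = (-3, 0).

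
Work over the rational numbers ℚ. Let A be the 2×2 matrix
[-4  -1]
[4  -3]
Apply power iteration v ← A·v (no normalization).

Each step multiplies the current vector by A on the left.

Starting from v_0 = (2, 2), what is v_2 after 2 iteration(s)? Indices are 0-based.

v_2 = (38, -46)

v_0 = (2, 2).
v_1 = A·v_0 = (-10, 2).
v_2 = A·v_1 = (38, -46).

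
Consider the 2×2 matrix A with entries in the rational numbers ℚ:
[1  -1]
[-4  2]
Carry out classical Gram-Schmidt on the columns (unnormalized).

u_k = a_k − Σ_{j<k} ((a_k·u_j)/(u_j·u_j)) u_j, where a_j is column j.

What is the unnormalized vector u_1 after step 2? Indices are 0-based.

Step 1: u_0 = a_0 = (1, -4).
Step 2: u_1 = a_1 − (-9/17)·u_0 = (-8/17, -2/17).

u_1 = (-8/17, -2/17)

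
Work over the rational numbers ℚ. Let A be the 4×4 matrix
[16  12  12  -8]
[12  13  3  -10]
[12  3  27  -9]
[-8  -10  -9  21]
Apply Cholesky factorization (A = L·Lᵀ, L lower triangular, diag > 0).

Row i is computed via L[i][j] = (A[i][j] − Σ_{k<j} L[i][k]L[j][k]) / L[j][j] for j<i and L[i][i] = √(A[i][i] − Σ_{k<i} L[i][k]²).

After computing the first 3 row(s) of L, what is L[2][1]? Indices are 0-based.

L[2][1] = -3

Step 1: L[0][0] = √(16) = 4.
  L[1][0] = (12) / L[0][0] = 3.
Step 2: L[1][1] = √(4) = 2.
  L[2][0] = (12) / L[0][0] = 3.
  L[2][1] = (-6) / L[1][1] = -3.
Step 3: L[2][2] = √(9) = 3.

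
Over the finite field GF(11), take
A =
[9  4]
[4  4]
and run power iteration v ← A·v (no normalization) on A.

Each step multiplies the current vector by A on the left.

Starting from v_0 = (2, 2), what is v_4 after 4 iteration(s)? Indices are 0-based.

v_4 = (0, 5)

v_0 = (2, 2).
v_1 = A·v_0 = (4, 5).
v_2 = A·v_1 = (1, 3).
v_3 = A·v_2 = (10, 5).
v_4 = A·v_3 = (0, 5).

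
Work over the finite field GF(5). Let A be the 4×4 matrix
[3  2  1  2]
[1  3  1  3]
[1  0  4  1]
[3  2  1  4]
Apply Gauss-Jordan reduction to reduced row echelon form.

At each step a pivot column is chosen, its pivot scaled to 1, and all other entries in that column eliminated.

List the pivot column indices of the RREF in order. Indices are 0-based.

pivot columns: 0, 1, 2, 3

pivot(0,0)=3: scale R0 → (1, 4, 2, 4)
  clear (1,0): R1 −= (1)R0 → (0, 4, 4, 4)
  clear (2,0): R2 −= (1)R0 → (0, 1, 2, 2)
  clear (3,0): R3 −= (3)R0 → (0, 0, 0, 2)
pivot(1,1)=4: scale R1 → (0, 1, 1, 1)
  clear (0,1): R0 −= (4)R1 → (1, 0, 3, 0)
  clear (2,1): R2 −= (1)R1 → (0, 0, 1, 1)
pivot(2,2)=1: scale R2 → (0, 0, 1, 1)
  clear (0,2): R0 −= (3)R2 → (1, 0, 0, 2)
  clear (1,2): R1 −= (1)R2 → (0, 1, 0, 0)
pivot(3,3)=2: scale R3 → (0, 0, 0, 1)
  clear (0,3): R0 −= (2)R3 → (1, 0, 0, 0)
  clear (2,3): R2 −= (1)R3 → (0, 0, 1, 0)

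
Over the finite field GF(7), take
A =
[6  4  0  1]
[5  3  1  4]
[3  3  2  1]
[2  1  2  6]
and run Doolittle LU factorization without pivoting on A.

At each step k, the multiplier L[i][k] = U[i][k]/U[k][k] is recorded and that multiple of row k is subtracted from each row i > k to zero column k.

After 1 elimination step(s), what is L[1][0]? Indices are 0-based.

k=0: U[0][0]=6
  eliminate (1,0): mult=2, new row 1: (0, 2, 1, 2); set L[1][0]=2
  eliminate (2,0): mult=4, new row 2: (0, 1, 2, 4); set L[2][0]=4
  eliminate (3,0): mult=5, new row 3: (0, 2, 2, 1); set L[3][0]=5

L[1][0] = 2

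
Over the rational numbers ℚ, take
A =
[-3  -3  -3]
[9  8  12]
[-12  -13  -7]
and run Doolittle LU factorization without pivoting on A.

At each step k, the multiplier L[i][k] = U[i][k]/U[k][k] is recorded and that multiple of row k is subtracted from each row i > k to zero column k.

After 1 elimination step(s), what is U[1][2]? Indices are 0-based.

Step 1: pivot at (0,0) is -3.
  row1 ← row1 − (-3)·row0  ⇒  L[1][0]=-3, U row1=(0, -1, 3)
  row2 ← row2 − (4)·row0  ⇒  L[2][0]=4, U row2=(0, -1, 5)

U[1][2] = 3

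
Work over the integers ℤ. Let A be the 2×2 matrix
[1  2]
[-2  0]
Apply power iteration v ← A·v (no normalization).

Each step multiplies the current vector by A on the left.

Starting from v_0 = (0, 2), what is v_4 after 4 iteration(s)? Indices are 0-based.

v_0 = (0, 2).
v_1 = A·v_0 = (4, 0).
v_2 = A·v_1 = (4, -8).
v_3 = A·v_2 = (-12, -8).
v_4 = A·v_3 = (-28, 24).

v_4 = (-28, 24)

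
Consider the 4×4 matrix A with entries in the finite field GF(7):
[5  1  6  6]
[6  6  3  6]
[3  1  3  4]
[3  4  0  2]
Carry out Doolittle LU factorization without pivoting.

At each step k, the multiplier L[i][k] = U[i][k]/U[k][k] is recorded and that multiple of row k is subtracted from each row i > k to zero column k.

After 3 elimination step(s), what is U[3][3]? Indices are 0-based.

[col 0] pivot 5
  R1 -= 4*R0 → (0, 2, 0, 3)  (L[1][0] := 4)
  R2 -= 2*R0 → (0, 6, 5, 6)  (L[2][0] := 2)
  R3 -= 2*R0 → (0, 2, 2, 4)  (L[3][0] := 2)
[col 1] pivot 2
  R2 -= 3*R1 → (0, 0, 5, 4)  (L[2][1] := 3)
  R3 -= 1*R1 → (0, 0, 2, 1)  (L[3][1] := 1)
[col 2] pivot 5
  R3 -= 6*R2 → (0, 0, 0, 5)  (L[3][2] := 6)

U[3][3] = 5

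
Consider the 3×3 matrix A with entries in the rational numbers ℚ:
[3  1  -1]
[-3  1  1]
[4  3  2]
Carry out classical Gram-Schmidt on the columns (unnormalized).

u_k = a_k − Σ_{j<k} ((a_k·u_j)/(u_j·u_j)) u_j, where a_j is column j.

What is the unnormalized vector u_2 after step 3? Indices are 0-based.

Step 1: u_0 = a_0 = (3, -3, 4).
Step 2: u_1 = a_1 − (6/17)·u_0 = (-1/17, 35/17, 27/17).
Step 3: u_2 = a_2 − (1/17)·u_0 − (18/23)·u_1 = (-26/23, -10/23, 12/23).

u_2 = (-26/23, -10/23, 12/23)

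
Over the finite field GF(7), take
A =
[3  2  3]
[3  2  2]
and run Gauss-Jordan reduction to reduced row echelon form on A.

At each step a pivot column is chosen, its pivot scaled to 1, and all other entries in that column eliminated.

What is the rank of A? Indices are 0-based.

rank = 2

step 1: normalize row 0 (÷3) = (1, 3, 1)
  row 1: subtract 3×row0 = (0, 0, 6)
skip col 1 (zero from row 1)
step 2: normalize row 1 (÷6) = (0, 0, 1)
  row 0: subtract 1×row1 = (1, 3, 0)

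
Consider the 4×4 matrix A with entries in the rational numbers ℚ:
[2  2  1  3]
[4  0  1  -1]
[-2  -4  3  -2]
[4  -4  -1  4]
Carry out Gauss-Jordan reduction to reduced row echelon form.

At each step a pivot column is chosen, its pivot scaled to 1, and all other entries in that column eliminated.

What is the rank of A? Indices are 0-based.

rank = 4

pivot(0,0)=2: scale R0 → (1, 1, 1/2, 3/2)
  clear (1,0): R1 −= (4)R0 → (0, -4, -1, -7)
  clear (2,0): R2 −= (-2)R0 → (0, -2, 4, 1)
  clear (3,0): R3 −= (4)R0 → (0, -8, -3, -2)
pivot(1,1)=-4: scale R1 → (0, 1, 1/4, 7/4)
  clear (0,1): R0 −= (1)R1 → (1, 0, 1/4, -1/4)
  clear (2,1): R2 −= (-2)R1 → (0, 0, 9/2, 9/2)
  clear (3,1): R3 −= (-8)R1 → (0, 0, -1, 12)
pivot(2,2)=9/2: scale R2 → (0, 0, 1, 1)
  clear (0,2): R0 −= (1/4)R2 → (1, 0, 0, -1/2)
  clear (1,2): R1 −= (1/4)R2 → (0, 1, 0, 3/2)
  clear (3,2): R3 −= (-1)R2 → (0, 0, 0, 13)
pivot(3,3)=13: scale R3 → (0, 0, 0, 1)
  clear (0,3): R0 −= (-1/2)R3 → (1, 0, 0, 0)
  clear (1,3): R1 −= (3/2)R3 → (0, 1, 0, 0)
  clear (2,3): R2 −= (1)R3 → (0, 0, 1, 0)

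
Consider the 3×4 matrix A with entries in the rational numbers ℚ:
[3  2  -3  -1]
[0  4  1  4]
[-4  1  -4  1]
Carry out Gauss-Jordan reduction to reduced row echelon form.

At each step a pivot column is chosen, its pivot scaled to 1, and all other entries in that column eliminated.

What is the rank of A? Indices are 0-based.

step 1: normalize row 0 (÷3) = (1, 2/3, -1, -1/3)
  row 2: subtract -4×row0 = (0, 11/3, -8, -1/3)
step 2: normalize row 1 (÷4) = (0, 1, 1/4, 1)
  row 0: subtract 2/3×row1 = (1, 0, -7/6, -1)
  row 2: subtract 11/3×row1 = (0, 0, -107/12, -4)
step 3: normalize row 2 (÷-107/12) = (0, 0, 1, 48/107)
  row 0: subtract -7/6×row2 = (1, 0, 0, -51/107)
  row 1: subtract 1/4×row2 = (0, 1, 0, 95/107)

rank = 3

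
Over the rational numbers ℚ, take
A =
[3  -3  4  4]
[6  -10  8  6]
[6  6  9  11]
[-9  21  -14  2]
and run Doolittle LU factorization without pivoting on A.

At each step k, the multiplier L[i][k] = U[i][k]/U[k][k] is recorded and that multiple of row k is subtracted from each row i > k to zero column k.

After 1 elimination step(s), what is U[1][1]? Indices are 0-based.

U[1][1] = -4

k=0: U[0][0]=3
  eliminate (1,0): mult=2, new row 1: (0, -4, 0, -2); set L[1][0]=2
  eliminate (2,0): mult=2, new row 2: (0, 12, 1, 3); set L[2][0]=2
  eliminate (3,0): mult=-3, new row 3: (0, 12, -2, 14); set L[3][0]=-3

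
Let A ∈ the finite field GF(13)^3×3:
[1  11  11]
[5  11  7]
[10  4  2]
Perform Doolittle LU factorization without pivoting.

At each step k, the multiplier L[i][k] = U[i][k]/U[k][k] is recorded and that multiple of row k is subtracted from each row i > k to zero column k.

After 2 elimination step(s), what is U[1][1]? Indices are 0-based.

Step 1: pivot at (0,0) is 1.
  row1 ← row1 − (5)·row0  ⇒  L[1][0]=5, U row1=(0, 8, 4)
  row2 ← row2 − (10)·row0  ⇒  L[2][0]=10, U row2=(0, 11, 9)
Step 2: pivot at (1,1) is 8.
  row2 ← row2 − (3)·row1  ⇒  L[2][1]=3, U row2=(0, 0, 10)

U[1][1] = 8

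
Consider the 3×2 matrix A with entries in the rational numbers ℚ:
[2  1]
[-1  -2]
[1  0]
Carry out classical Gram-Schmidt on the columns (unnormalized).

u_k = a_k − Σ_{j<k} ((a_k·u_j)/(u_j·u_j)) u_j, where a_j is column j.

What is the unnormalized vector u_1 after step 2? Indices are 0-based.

u_1 = (-1/3, -4/3, -2/3)

Step 1: u_0 = a_0 = (2, -1, 1).
Step 2: u_1 = a_1 − (2/3)·u_0 = (-1/3, -4/3, -2/3).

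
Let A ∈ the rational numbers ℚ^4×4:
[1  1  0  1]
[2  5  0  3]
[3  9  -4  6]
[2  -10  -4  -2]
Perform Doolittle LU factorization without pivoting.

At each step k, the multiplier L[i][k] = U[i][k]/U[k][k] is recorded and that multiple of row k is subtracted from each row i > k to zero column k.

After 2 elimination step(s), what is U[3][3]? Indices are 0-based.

k=0: U[0][0]=1
  eliminate (1,0): mult=2, new row 1: (0, 3, 0, 1); set L[1][0]=2
  eliminate (2,0): mult=3, new row 2: (0, 6, -4, 3); set L[2][0]=3
  eliminate (3,0): mult=2, new row 3: (0, -12, -4, -4); set L[3][0]=2
k=1: U[1][1]=3
  eliminate (2,1): mult=2, new row 2: (0, 0, -4, 1); set L[2][1]=2
  eliminate (3,1): mult=-4, new row 3: (0, 0, -4, 0); set L[3][1]=-4

U[3][3] = 0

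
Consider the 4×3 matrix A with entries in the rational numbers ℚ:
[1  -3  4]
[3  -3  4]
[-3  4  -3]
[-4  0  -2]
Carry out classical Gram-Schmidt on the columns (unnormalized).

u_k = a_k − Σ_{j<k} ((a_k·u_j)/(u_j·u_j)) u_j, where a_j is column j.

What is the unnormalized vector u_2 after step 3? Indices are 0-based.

u_2 = (397/307, 139/307, 402/307, -98/307)

Step 1: u_0 = a_0 = (1, 3, -3, -4).
Step 2: u_1 = a_1 − (-24/35)·u_0 = (-81/35, -33/35, 68/35, -96/35).
Step 3: u_2 = a_2 − (33/35)·u_0 − (-234/307)·u_1 = (397/307, 139/307, 402/307, -98/307).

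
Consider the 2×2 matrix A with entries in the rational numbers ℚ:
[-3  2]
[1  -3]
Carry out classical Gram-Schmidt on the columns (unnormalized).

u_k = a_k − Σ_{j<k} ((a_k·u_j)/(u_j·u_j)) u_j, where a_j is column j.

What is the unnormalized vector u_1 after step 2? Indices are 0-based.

u_1 = (-7/10, -21/10)

Step 1: u_0 = a_0 = (-3, 1).
Step 2: u_1 = a_1 − (-9/10)·u_0 = (-7/10, -21/10).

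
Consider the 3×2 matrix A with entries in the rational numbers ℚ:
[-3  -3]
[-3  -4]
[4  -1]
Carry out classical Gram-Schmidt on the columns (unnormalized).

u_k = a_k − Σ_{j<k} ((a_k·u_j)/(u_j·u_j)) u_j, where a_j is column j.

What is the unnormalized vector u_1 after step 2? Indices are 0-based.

Step 1: u_0 = a_0 = (-3, -3, 4).
Step 2: u_1 = a_1 − (1/2)·u_0 = (-3/2, -5/2, -3).

u_1 = (-3/2, -5/2, -3)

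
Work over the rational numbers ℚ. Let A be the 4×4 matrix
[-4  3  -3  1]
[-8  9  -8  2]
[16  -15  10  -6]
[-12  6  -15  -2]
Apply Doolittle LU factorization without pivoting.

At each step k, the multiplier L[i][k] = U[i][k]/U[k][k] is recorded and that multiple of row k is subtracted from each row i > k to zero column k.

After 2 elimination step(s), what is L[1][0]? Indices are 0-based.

L[1][0] = 2

k=0: U[0][0]=-4
  eliminate (1,0): mult=2, new row 1: (0, 3, -2, 0); set L[1][0]=2
  eliminate (2,0): mult=-4, new row 2: (0, -3, -2, -2); set L[2][0]=-4
  eliminate (3,0): mult=3, new row 3: (0, -3, -6, -5); set L[3][0]=3
k=1: U[1][1]=3
  eliminate (2,1): mult=-1, new row 2: (0, 0, -4, -2); set L[2][1]=-1
  eliminate (3,1): mult=-1, new row 3: (0, 0, -8, -5); set L[3][1]=-1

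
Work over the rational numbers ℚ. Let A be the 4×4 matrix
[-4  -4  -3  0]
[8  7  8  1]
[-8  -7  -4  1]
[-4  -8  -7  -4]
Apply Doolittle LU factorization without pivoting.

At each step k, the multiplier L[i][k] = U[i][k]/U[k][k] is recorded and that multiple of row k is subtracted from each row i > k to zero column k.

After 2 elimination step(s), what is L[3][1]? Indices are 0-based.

L[3][1] = 4

k=0: U[0][0]=-4
  eliminate (1,0): mult=-2, new row 1: (0, -1, 2, 1); set L[1][0]=-2
  eliminate (2,0): mult=2, new row 2: (0, 1, 2, 1); set L[2][0]=2
  eliminate (3,0): mult=1, new row 3: (0, -4, -4, -4); set L[3][0]=1
k=1: U[1][1]=-1
  eliminate (2,1): mult=-1, new row 2: (0, 0, 4, 2); set L[2][1]=-1
  eliminate (3,1): mult=4, new row 3: (0, 0, -12, -8); set L[3][1]=4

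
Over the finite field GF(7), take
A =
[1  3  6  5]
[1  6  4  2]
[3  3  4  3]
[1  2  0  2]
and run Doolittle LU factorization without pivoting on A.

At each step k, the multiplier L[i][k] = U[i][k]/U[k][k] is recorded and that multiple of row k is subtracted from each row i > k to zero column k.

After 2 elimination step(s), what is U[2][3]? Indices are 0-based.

k=0: U[0][0]=1
  eliminate (1,0): mult=1, new row 1: (0, 3, 5, 4); set L[1][0]=1
  eliminate (2,0): mult=3, new row 2: (0, 1, 0, 2); set L[2][0]=3
  eliminate (3,0): mult=1, new row 3: (0, 6, 1, 4); set L[3][0]=1
k=1: U[1][1]=3
  eliminate (2,1): mult=5, new row 2: (0, 0, 3, 3); set L[2][1]=5
  eliminate (3,1): mult=2, new row 3: (0, 0, 5, 3); set L[3][1]=2

U[2][3] = 3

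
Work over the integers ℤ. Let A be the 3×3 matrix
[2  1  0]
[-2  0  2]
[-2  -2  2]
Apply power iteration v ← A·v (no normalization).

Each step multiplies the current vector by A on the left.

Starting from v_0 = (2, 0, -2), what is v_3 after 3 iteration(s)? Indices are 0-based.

v_0 = (2, 0, -2).
v_1 = A·v_0 = (4, -8, -8).
v_2 = A·v_1 = (0, -24, -8).
v_3 = A·v_2 = (-24, -16, 32).

v_3 = (-24, -16, 32)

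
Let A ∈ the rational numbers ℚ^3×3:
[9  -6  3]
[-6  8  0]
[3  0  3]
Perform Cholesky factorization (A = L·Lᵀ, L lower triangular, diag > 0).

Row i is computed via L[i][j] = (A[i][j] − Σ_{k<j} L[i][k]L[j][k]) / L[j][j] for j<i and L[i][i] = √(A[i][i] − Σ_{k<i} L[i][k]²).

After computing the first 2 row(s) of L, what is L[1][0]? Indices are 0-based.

L[1][0] = -2

Step 1: L[0][0] = √(9) = 3.
  L[1][0] = (-6) / L[0][0] = -2.
Step 2: L[1][1] = √(4) = 2.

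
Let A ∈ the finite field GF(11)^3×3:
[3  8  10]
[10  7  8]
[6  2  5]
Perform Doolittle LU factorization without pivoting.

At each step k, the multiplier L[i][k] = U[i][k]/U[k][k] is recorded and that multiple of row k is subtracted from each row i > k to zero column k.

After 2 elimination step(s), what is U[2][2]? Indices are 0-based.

U[2][2] = 9

Step 1: pivot at (0,0) is 3.
  row1 ← row1 − (7)·row0  ⇒  L[1][0]=7, U row1=(0, 6, 4)
  row2 ← row2 − (2)·row0  ⇒  L[2][0]=2, U row2=(0, 8, 7)
Step 2: pivot at (1,1) is 6.
  row2 ← row2 − (5)·row1  ⇒  L[2][1]=5, U row2=(0, 0, 9)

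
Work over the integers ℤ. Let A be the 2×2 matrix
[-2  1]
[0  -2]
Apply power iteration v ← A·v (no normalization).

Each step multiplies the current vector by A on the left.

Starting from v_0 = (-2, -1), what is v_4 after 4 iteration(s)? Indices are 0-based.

v_4 = (0, -16)

v_0 = (-2, -1).
v_1 = A·v_0 = (3, 2).
v_2 = A·v_1 = (-4, -4).
v_3 = A·v_2 = (4, 8).
v_4 = A·v_3 = (0, -16).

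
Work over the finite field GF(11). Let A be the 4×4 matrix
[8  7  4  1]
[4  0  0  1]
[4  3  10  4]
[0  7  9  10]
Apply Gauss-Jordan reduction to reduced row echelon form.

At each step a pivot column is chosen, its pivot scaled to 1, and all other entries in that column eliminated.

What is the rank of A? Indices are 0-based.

rank = 4

step 1: normalize row 0 (÷8) = (1, 5, 6, 7)
  row 1: subtract 4×row0 = (0, 2, 9, 6)
  row 2: subtract 4×row0 = (0, 5, 8, 9)
step 2: normalize row 1 (÷2) = (0, 1, 10, 3)
  row 0: subtract 5×row1 = (1, 0, 0, 3)
  row 2: subtract 5×row1 = (0, 0, 2, 5)
  row 3: subtract 7×row1 = (0, 0, 5, 0)
step 3: normalize row 2 (÷2) = (0, 0, 1, 8)
  row 1: subtract 10×row2 = (0, 1, 0, 0)
  row 3: subtract 5×row2 = (0, 0, 0, 4)
step 4: normalize row 3 (÷4) = (0, 0, 0, 1)
  row 0: subtract 3×row3 = (1, 0, 0, 0)
  row 2: subtract 8×row3 = (0, 0, 1, 0)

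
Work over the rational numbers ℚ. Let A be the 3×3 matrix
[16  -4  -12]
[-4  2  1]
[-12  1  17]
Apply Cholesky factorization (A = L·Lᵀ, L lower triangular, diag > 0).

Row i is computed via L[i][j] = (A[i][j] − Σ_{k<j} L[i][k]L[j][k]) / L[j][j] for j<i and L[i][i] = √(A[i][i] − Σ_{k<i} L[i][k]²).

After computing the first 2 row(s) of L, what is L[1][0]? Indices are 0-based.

L[1][0] = -1

Step 1: L[0][0] = √(16) = 4.
  L[1][0] = (-4) / L[0][0] = -1.
Step 2: L[1][1] = √(1) = 1.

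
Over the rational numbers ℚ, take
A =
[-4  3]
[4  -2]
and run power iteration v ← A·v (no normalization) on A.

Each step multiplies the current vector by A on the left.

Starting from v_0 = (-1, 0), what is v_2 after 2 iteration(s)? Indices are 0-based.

v_2 = (-28, 24)

v_0 = (-1, 0).
v_1 = A·v_0 = (4, -4).
v_2 = A·v_1 = (-28, 24).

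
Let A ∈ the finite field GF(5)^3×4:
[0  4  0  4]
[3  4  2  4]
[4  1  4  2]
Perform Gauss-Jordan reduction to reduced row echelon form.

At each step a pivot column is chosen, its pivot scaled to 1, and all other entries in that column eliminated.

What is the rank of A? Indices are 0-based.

rank = 3

step 1: exchange rows 0,1
step 1: normalize row 0 (÷3) = (1, 3, 4, 3)
  row 2: subtract 4×row0 = (0, 4, 3, 0)
step 2: normalize row 1 (÷4) = (0, 1, 0, 1)
  row 0: subtract 3×row1 = (1, 0, 4, 0)
  row 2: subtract 4×row1 = (0, 0, 3, 1)
step 3: normalize row 2 (÷3) = (0, 0, 1, 2)
  row 0: subtract 4×row2 = (1, 0, 0, 2)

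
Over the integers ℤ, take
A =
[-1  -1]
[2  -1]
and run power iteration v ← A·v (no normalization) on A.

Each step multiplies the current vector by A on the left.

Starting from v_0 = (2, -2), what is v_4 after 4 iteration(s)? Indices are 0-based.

v_4 = (-6, 30)

v_0 = (2, -2).
v_1 = A·v_0 = (0, 6).
v_2 = A·v_1 = (-6, -6).
v_3 = A·v_2 = (12, -6).
v_4 = A·v_3 = (-6, 30).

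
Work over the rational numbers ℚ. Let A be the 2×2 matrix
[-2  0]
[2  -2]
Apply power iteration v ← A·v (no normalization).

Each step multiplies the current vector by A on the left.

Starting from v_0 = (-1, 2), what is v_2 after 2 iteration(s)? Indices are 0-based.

v_2 = (-4, 16)

v_0 = (-1, 2).
v_1 = A·v_0 = (2, -6).
v_2 = A·v_1 = (-4, 16).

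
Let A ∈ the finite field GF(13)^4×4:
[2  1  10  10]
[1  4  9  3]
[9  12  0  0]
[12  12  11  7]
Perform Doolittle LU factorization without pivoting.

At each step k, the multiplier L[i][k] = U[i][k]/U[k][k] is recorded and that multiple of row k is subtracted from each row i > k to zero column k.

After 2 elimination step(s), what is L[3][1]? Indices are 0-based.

k=0: U[0][0]=2
  eliminate (1,0): mult=7, new row 1: (0, 10, 4, 11); set L[1][0]=7
  eliminate (2,0): mult=11, new row 2: (0, 1, 7, 7); set L[2][0]=11
  eliminate (3,0): mult=6, new row 3: (0, 6, 3, 12); set L[3][0]=6
k=1: U[1][1]=10
  eliminate (2,1): mult=4, new row 2: (0, 0, 4, 2); set L[2][1]=4
  eliminate (3,1): mult=11, new row 3: (0, 0, 11, 8); set L[3][1]=11

L[3][1] = 11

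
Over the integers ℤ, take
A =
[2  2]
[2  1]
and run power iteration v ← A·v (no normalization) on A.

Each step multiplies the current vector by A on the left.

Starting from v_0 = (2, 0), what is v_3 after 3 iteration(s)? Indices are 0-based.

v_0 = (2, 0).
v_1 = A·v_0 = (4, 4).
v_2 = A·v_1 = (16, 12).
v_3 = A·v_2 = (56, 44).

v_3 = (56, 44)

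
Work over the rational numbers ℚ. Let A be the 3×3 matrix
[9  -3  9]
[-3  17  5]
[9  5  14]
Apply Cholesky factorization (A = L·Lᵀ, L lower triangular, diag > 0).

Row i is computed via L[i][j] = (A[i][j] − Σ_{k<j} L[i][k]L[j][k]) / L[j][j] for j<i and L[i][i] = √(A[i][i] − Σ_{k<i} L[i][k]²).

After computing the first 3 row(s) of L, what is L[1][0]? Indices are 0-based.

L[1][0] = -1

Step 1: L[0][0] = √(9) = 3.
  L[1][0] = (-3) / L[0][0] = -1.
Step 2: L[1][1] = √(16) = 4.
  L[2][0] = (9) / L[0][0] = 3.
  L[2][1] = (8) / L[1][1] = 2.
Step 3: L[2][2] = √(1) = 1.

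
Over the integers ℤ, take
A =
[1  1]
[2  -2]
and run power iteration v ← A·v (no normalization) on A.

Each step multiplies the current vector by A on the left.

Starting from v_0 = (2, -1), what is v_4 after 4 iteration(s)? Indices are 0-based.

v_0 = (2, -1).
v_1 = A·v_0 = (1, 6).
v_2 = A·v_1 = (7, -10).
v_3 = A·v_2 = (-3, 34).
v_4 = A·v_3 = (31, -74).

v_4 = (31, -74)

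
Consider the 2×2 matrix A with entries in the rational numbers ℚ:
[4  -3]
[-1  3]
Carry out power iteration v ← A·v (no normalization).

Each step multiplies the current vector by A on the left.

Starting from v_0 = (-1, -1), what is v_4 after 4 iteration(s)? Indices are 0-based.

v_0 = (-1, -1).
v_1 = A·v_0 = (-1, -2).
v_2 = A·v_1 = (2, -5).
v_3 = A·v_2 = (23, -17).
v_4 = A·v_3 = (143, -74).

v_4 = (143, -74)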